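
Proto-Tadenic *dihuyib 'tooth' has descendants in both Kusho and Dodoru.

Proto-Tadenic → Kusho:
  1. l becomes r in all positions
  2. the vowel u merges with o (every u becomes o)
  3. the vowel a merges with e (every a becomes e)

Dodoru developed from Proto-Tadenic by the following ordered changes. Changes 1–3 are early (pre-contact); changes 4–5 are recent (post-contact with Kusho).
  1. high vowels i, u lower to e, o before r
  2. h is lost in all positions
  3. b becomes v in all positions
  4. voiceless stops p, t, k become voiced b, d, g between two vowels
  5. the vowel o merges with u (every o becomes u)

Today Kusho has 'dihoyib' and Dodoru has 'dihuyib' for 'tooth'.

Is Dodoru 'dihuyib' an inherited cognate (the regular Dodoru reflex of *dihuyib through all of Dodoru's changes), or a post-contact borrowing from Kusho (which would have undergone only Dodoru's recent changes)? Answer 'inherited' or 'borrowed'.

If inherited, *dihuyib would pass through all of Dodoru's changes:
Dodoru: *dihuyib > diuyib > diuyiv  (by h-loss, unconditioned shift)
If borrowed from Kusho 'dihoyib' after the early changes, it would undergo only the recent ones:
  rule 4 (intervocalic voicing): no change (dihoyib)
  rule 5 (vowel merger): dihoyib → dihuyib
  ⇒ as a loan: dihuyib
Dodoru 'dihuyib' matches the loan outcome 'dihuyib', not the inherited 'diuyiv' — it skipped the early Dodoru changes, so it was borrowed from Kusho.

borrowed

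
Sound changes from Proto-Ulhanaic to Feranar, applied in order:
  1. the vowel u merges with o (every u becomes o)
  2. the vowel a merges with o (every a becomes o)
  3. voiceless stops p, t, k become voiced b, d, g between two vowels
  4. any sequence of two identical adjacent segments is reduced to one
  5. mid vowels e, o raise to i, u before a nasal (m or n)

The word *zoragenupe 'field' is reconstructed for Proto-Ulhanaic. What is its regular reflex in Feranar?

Feranar: *zoragenupe > zoragenope > zorogenope > zorogenobe > zoroginobe  (by vowel merger, vowel merger, intervocalic voicing, pre-nasal raising)

zoroginobe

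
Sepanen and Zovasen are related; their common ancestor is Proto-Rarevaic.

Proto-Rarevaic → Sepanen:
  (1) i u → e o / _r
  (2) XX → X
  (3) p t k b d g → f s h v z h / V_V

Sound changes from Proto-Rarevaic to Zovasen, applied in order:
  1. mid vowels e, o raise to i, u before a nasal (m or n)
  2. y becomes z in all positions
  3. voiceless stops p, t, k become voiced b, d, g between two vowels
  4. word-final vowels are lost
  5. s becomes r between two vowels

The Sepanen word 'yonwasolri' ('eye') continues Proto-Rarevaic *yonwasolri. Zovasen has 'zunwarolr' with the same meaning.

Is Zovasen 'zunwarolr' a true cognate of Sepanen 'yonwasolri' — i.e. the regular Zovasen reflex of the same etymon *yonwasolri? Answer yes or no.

Derive the expected Zovasen reflex of *yonwasolri:
Zovasen: start from *yonwasolri.
  rule 1 (pre-nasal raising): yonwasolri → yunwasolri
  rule 2 (unconditioned shift): yunwasolri → zunwasolri
  rule 3: no change — zunwasolri
  rule 4 (apocope): zunwasolri → zunwasolr
  rule 5 (rhotacism): zunwasolr → zunwarolr
  ⇒ Zovasen zunwarolr
Zovasen 'zunwarolr' matches the regular reflex exactly, so the pair is cognate.

yes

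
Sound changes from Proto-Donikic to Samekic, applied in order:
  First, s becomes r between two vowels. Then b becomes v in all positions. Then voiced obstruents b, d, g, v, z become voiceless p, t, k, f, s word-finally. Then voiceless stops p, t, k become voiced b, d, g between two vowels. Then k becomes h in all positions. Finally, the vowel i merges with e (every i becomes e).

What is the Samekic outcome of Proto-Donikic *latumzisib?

ladumzeref

Samekic: *latumzisib > latumzirib > latumziriv > latumzirif > ladumzirif > ladumzeref  (by rhotacism, unconditioned shift, final devoicing, intervocalic voicing, vowel merger)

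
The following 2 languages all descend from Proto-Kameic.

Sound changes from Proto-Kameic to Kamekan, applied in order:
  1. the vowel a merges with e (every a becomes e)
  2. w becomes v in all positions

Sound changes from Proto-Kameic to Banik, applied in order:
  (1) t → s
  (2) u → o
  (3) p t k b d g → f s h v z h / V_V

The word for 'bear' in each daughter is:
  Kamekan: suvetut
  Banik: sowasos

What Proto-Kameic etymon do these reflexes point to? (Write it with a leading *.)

*suwatut

Position 4: Kamekan has e, Banik has a. Banik preserves a here (none of its changes turn any other segment into a), so the proto-segment is *a.
Position 6: Kamekan has u, Banik has o. Kamekan preserves u here (none of its changes turn any other segment into u), so the proto-segment is *u.
Continuing position by position gives *suwatut; check it forward:
Kamekan: *suwatut > suwetut > suvetut  (by vowel merger, unconditioned shift)
Banik: *suwatut > suwasus > sowasos  (by unconditioned shift, vowel merger)
Only *suwatut yields all of Kamekan suvetut, Banik sowasos.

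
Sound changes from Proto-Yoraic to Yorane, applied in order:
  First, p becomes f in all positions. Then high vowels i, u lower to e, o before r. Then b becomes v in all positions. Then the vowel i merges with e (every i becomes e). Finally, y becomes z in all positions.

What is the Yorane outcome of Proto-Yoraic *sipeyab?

Yorane: *sipeyab
  sipeyab → sifeyab   [unconditioned shift]
  sifeyab (rule 2 does not apply)
  sifeyab → sifeyav   [unconditioned shift]
  sifeyav → sefeyav   [vowel merger]
  sefeyav → sefezav   [unconditioned shift]
  giving Yorane sefezav.

sefezav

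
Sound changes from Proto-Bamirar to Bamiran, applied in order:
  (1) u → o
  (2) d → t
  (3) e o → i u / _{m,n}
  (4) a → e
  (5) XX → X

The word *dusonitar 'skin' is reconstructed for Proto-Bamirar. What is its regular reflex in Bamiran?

Bamiran: *dusonitar > dosonitar > tosonitar > tosunitar > tosuniter  (by vowel merger, unconditioned shift, pre-nasal raising, vowel merger)

tosuniter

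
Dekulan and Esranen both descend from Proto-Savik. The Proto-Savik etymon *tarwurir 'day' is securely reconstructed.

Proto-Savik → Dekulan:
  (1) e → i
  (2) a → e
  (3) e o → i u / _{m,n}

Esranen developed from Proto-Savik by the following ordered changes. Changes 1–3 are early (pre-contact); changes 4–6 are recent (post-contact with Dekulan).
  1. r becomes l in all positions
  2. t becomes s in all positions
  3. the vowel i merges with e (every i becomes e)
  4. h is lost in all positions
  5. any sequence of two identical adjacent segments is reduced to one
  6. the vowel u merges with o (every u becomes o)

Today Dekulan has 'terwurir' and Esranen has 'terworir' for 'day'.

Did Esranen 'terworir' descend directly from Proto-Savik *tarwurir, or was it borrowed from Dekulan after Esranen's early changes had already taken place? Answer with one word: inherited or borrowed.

If inherited, *tarwurir would pass through all of Esranen's changes:
Esranen: *tarwurir
  tarwurir → talwulil   [unconditioned shift]
  talwulil → salwulil   [unconditioned shift]
  salwulil → salwulel   [vowel merger]
  salwulel (rule 4 does not apply)
  salwulel (rule 5 does not apply)
  salwulel → salwolel   [vowel merger]
  giving Esranen salwolel.
If borrowed from Dekulan 'terwurir' after the early changes, it would undergo only the recent ones:
  rule 4 (h-loss): no change (terwurir)
  rule 5 (degemination): no change (terwurir)
  rule 6 (vowel merger): terwurir → terworir
  ⇒ as a loan: terworir
Esranen 'terworir' matches the loan outcome 'terworir', not the inherited 'salwolel' — it skipped the early Esranen changes, so it was borrowed from Dekulan.

borrowed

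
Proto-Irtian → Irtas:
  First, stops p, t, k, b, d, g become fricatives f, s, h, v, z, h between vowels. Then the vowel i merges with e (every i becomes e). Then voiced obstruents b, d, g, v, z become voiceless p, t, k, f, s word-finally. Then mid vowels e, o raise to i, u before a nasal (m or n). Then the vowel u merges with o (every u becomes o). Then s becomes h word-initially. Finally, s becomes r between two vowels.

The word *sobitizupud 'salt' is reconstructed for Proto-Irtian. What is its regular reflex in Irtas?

hoverezofot

Irtas: start from *sobitizupud.
  rule 1 (intervocalic lenition): sobitizupud → sovisizufud
  rule 2 (vowel merger): sovisizufud → sovesezufud
  rule 3 (final devoicing): sovesezufud → sovesezufut
  rule 4: no change — sovesezufut
  rule 5 (vowel merger): sovesezufut → sovesezofot
  rule 6 (debuccalisation): sovesezofot → hovesezofot
  rule 7 (rhotacism): hovesezofot → hoverezofot
  ⇒ Irtas hoverezofot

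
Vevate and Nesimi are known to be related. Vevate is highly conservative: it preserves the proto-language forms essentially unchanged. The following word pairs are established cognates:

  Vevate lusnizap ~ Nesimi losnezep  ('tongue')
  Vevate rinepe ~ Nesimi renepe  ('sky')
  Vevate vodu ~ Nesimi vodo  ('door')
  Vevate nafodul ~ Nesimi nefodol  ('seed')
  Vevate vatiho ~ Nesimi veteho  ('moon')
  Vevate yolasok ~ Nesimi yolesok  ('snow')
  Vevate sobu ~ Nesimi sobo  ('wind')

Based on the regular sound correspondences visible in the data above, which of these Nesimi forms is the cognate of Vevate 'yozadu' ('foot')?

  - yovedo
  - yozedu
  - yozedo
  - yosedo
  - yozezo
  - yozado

yozedo

vatiho ~ veteho, yolasok ~ yolesok — Vevate a corresponds to Nesimi e after a consonant, before a consonant other than r, m, n, p, b, f, v.
vodu ~ vodo, sobu ~ sobo — Vevate u corresponds to Nesimi o word-finally.
Applying these to Vevate 'yozadu':
  yozadu → yozedu   (a→e after a consonant, before a consonant other than r, m, n, p, b, f, v)
  yozedu → yozedo   (u→o word-finally)
So the Nesimi cognate is 'yozedo'.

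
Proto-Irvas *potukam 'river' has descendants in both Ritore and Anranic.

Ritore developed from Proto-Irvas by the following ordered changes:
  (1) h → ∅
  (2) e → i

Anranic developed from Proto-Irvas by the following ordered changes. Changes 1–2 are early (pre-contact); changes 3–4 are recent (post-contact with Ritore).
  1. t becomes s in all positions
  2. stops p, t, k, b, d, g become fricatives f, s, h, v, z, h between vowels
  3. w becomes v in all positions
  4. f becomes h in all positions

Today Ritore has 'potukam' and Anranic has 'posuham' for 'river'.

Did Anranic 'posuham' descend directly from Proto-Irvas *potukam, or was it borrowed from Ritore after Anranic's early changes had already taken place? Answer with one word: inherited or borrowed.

If inherited, *potukam would pass through all of Anranic's changes:
Anranic: start from *potukam.
  rule 1 (unconditioned shift): potukam → posukam
  rule 2 (intervocalic lenition): posukam → posuham
  rule 3: no change — posuham
  rule 4: no change — posuham
  ⇒ Anranic posuham
If borrowed from Ritore 'potukam' after the early changes, it would undergo only the recent ones:
  rule 3 (unconditioned shift): no change (potukam)
  rule 4 (unconditioned shift): no change (potukam)
  ⇒ as a loan: potukam
Anranic 'posuham' matches the inherited outcome exactly, so it is an inherited cognate, not a loan.

inherited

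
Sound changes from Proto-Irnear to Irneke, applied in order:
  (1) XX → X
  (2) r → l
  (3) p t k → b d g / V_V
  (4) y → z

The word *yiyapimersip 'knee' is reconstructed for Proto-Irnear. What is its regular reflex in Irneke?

zizabimelsip

Irneke: *yiyapimersip
  yiyapimersip (rule 1 does not apply)
  yiyapimersip → yiyapimelsip   [unconditioned shift]
  yiyapimelsip → yiyabimelsip   [intervocalic voicing]
  yiyabimelsip → zizabimelsip   [unconditioned shift]
  giving Irneke zizabimelsip.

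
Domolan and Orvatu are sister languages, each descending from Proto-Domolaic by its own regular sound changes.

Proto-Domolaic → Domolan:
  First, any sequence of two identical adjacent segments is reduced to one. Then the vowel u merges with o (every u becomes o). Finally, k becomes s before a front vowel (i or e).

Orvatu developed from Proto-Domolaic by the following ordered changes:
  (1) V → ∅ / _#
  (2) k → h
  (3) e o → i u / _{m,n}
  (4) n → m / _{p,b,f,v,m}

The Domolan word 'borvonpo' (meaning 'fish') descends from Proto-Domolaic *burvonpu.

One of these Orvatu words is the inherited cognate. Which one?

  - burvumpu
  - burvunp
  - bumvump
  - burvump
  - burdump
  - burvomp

Orvatu: *burvonpu
  burvonpu → burvonp   [apocope]
  burvonp (rule 2 does not apply)
  burvonp → burvunp   [pre-nasal raising]
  burvunp → burvump   [nasal place assimilation]
  giving Orvatu burvump.
The other candidates each miss or misapply at least one Orvatu change.

burvump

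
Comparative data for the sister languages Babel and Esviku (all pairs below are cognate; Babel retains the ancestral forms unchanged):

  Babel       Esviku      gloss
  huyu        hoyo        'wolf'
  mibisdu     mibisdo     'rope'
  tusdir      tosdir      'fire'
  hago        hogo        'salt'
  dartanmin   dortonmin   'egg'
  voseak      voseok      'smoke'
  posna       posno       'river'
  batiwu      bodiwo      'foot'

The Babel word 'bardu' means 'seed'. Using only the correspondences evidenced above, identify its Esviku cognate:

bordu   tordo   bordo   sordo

dartanmin ~ dortonmin — Babel a corresponds to Esviku o after a consonant, before r.
huyu ~ hoyo, mibisdu ~ mibisdo — Babel u corresponds to Esviku o word-finally.
Applying these to Babel 'bardu':
  bardu → bordu   (a→o after a consonant, before r)
  bordu → bordo   (u→o word-finally)
So the Esviku cognate is 'bordo'.

bordo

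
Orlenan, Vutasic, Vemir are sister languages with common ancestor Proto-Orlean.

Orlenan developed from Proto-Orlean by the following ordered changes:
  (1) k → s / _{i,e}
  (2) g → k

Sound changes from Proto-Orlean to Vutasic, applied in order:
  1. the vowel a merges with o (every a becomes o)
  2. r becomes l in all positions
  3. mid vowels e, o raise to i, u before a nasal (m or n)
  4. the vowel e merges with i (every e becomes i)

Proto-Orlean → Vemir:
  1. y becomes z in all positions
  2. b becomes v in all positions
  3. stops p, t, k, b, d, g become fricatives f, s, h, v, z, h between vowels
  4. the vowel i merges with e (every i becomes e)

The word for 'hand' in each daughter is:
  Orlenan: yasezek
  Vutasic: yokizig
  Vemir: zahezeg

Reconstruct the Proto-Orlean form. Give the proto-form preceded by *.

*yakezeg

Position 1: Orlenan has y, Vutasic has y, Vemir has z. Orlenan preserves y here (none of its changes turn any other segment into y), so the proto-segment is *y.
Position 2: Orlenan has a, Vutasic has o, Vemir has a. Orlenan preserves a here (none of its changes turn any other segment into a), so the proto-segment is *a.
Position 6: Orlenan has e, Vutasic has i, Vemir has e. Orlenan preserves e here (none of its changes turn any other segment into e), so the proto-segment is *e.
Verify the candidate proto-form against each daughter:
Orlenan: start from *yakezeg.
  rule 1 (palatalisation): yakezeg → yasezeg
  rule 2 (unconditioned shift): yasezeg → yasezek
  ⇒ Orlenan yasezek
Vutasic: *yakezeg
  yakezeg → yokezeg   [vowel merger]
  yokezeg (rule 2 does not apply)
  yokezeg (rule 3 does not apply)
  yokezeg → yokizig   [vowel merger]
  giving Vutasic yokizig.
Vemir: *yakezeg
  yakezeg → zakezeg   [unconditioned shift]
  zakezeg (rule 2 does not apply)
  zakezeg → zahezeg   [intervocalic lenition]
  zahezeg (rule 4 does not apply)
  giving Vemir zahezeg.
*yakezeg is the unique common source.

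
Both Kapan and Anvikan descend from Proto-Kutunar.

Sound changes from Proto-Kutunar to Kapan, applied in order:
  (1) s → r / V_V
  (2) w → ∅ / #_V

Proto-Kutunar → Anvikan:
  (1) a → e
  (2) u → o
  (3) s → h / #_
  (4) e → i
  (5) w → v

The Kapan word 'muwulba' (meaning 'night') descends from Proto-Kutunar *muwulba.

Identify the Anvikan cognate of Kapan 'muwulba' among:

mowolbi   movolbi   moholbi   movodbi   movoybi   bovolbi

movolbi

Anvikan: start from *muwulba.
  rule 1 (vowel merger): muwulba → muwulbe
  rule 2 (vowel merger): muwulbe → mowolbe
  rule 3: no change — mowolbe
  rule 4 (vowel merger): mowolbe → mowolbi
  rule 5 (unconditioned shift): mowolbi → movolbi
  ⇒ Anvikan movolbi
Only 'movolbi' matches the regular Anvikan development of *muwulba.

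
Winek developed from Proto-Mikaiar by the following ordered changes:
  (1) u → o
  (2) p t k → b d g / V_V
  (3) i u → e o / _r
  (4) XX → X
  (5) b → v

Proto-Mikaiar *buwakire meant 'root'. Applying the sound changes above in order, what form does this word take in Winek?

Winek: *buwakire > bowakire > bowagire > bowagere > vowagere  (by vowel merger, intervocalic voicing, pre-rhotic lowering, unconditioned shift)

vowagere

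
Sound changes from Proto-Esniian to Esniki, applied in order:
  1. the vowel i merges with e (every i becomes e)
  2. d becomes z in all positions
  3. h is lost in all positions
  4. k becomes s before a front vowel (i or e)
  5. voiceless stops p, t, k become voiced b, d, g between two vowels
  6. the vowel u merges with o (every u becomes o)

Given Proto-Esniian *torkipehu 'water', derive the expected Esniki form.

Esniki: *torkipehu
  torkipehu → torkepehu   [vowel merger]
  torkepehu (rule 2 does not apply)
  torkepehu → torkepeu   [h-loss]
  torkepeu → torsepeu   [palatalisation]
  torsepeu → torsebeu   [intervocalic voicing]
  torsebeu → torsebeo   [vowel merger]
  giving Esniki torsebeo.

torsebeo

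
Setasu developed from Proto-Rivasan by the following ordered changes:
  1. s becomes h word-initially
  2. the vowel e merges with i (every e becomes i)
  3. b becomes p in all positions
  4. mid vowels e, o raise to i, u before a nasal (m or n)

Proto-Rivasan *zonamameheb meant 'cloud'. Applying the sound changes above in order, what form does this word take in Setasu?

Setasu: *zonamameheb
  zonamameheb (rule 1 does not apply)
  zonamameheb → zonamamihib   [vowel merger]
  zonamamihib → zonamamihip   [unconditioned shift]
  zonamamihip → zunamamihip   [pre-nasal raising]
  giving Setasu zunamamihip.

zunamamihip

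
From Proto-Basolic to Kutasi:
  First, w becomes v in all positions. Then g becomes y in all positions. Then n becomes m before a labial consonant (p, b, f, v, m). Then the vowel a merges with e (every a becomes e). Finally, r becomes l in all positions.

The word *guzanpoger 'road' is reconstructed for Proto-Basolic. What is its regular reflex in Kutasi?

Kutasi: *guzanpoger > yuzanpoyer > yuzampoyer > yuzempoyer > yuzempoyel  (by unconditioned shift, nasal place assimilation, vowel merger, unconditioned shift)

yuzempoyel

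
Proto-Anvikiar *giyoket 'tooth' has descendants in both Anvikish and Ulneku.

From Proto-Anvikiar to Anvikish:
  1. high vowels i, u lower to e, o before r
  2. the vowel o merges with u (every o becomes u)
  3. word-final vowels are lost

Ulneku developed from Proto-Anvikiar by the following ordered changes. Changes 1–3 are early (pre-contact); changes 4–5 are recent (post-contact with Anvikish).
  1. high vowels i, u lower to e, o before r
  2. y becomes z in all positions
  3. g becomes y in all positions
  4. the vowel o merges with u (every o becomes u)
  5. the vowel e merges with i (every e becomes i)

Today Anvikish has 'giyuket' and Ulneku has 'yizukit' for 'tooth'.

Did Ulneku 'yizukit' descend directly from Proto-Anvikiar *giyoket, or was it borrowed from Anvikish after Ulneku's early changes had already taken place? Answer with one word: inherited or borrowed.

inherited

If inherited, *giyoket would pass through all of Ulneku's changes:
Ulneku: *giyoket
  giyoket (rule 1 does not apply)
  giyoket → gizoket   [unconditioned shift]
  gizoket → yizoket   [unconditioned shift]
  yizoket → yizuket   [vowel merger]
  yizuket → yizukit   [vowel merger]
  giving Ulneku yizukit.
If borrowed from Anvikish 'giyuket' after the early changes, it would undergo only the recent ones:
  rule 4 (vowel merger): no change (giyuket)
  rule 5 (vowel merger): giyuket → giyukit
  ⇒ as a loan: giyukit
Ulneku 'yizukit' matches the inherited outcome exactly, so it is an inherited cognate, not a loan.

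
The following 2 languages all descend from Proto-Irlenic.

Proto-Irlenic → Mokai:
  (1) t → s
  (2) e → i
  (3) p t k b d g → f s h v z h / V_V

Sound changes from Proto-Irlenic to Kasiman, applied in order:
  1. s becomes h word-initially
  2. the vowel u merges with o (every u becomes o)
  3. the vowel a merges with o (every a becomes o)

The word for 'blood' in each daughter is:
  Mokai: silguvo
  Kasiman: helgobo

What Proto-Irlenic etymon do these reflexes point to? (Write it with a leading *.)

Position 2: Mokai has i, Kasiman has e. Kasiman preserves e here (none of its changes turn any other segment into e), so the proto-segment is *e.
Position 1: Mokai has s, Kasiman has h. Taking the neighbouring segments as reconstructed: Mokai s could go back to *t or *s; Kasiman h could go back to *s or *h — the one source consistent with every daughter is *s.
Position 6: Mokai has v, Kasiman has b. Kasiman preserves b here (none of its changes turn any other segment into b), so the proto-segment is *b.
Continuing position by position gives *selgubo; check it forward:
Mokai: *selgubo > silgubo > silguvo  (by vowel merger, intervocalic lenition)
Kasiman: *selgubo
  selgubo → helgubo   [debuccalisation]
  helgubo → helgobo   [vowel merger]
  helgobo (rule 3 does not apply)
  giving Kasiman helgobo.
*selgubo is the unique common source.

*selgubo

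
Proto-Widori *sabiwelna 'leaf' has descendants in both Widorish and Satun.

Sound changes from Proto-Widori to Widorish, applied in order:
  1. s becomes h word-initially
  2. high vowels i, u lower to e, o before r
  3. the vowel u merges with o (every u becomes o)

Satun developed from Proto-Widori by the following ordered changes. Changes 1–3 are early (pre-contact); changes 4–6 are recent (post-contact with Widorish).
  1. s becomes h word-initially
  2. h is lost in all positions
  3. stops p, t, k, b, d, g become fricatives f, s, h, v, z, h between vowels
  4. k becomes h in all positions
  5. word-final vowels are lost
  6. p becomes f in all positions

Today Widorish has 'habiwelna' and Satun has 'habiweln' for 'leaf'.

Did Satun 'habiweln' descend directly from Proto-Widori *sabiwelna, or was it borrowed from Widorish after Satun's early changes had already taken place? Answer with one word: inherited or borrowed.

If inherited, *sabiwelna would pass through all of Satun's changes:
Satun: *sabiwelna > habiwelna > abiwelna > aviwelna > aviweln  (by debuccalisation, h-loss, intervocalic lenition, apocope)
If borrowed from Widorish 'habiwelna' after the early changes, it would undergo only the recent ones:
  rule 4 (unconditioned shift): no change (habiwelna)
  rule 5 (apocope): habiwelna → habiweln
  rule 6 (unconditioned shift): no change (habiweln)
  ⇒ as a loan: habiweln
Satun 'habiweln' matches the loan outcome 'habiweln', not the inherited 'aviweln' — it skipped the early Satun changes, so it was borrowed from Widorish.

borrowed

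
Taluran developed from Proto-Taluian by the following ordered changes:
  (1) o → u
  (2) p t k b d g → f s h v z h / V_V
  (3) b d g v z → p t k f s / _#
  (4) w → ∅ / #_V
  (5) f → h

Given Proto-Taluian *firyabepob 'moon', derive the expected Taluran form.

hiryavehup

Taluran: start from *firyabepob.
  rule 1 (vowel merger): firyabepob → firyabepub
  rule 2 (intervocalic lenition): firyabepub → firyavefub
  rule 3 (final devoicing): firyavefub → firyavefup
  rule 4: no change — firyavefup
  rule 5 (unconditioned shift): firyavefup → hiryavehup
  ⇒ Taluran hiryavehup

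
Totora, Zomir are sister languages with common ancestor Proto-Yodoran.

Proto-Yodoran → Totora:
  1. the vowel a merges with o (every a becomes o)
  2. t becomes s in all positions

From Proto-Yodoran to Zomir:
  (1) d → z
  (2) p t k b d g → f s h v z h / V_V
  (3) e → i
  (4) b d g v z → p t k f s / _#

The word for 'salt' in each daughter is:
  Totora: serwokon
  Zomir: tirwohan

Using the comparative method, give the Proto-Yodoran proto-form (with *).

Position 6: Totora has k, Zomir has h. Totora preserves k here (none of its changes turn any other segment into k), so the proto-segment is *k.
Position 1: Totora has s, Zomir has t. Zomir preserves t here (none of its changes turn any other segment into t), so the proto-segment is *t.
Continuing position by position gives *terwokan; check it forward:
Totora: start from *terwokan.
  rule 1 (vowel merger): terwokan → terwokon
  rule 2 (unconditioned shift): terwokon → serwokon
  ⇒ Totora serwokon
Zomir: *terwokan
  terwokan (rule 1 does not apply)
  terwokan → terwohan   [intervocalic lenition]
  terwohan → tirwohan   [vowel merger]
  tirwohan (rule 4 does not apply)
  giving Zomir tirwohan.
Only *terwokan yields all of Totora serwokon, Zomir tirwohan.

*terwokan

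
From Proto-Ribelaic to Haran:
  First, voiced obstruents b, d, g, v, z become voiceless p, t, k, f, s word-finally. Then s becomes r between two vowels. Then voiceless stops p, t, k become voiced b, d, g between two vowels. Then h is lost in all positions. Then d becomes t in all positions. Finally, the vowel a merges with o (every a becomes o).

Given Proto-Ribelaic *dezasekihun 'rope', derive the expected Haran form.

tezoregiun

Haran: start from *dezasekihun.
  rule 1: no change — dezasekihun
  rule 2 (rhotacism): dezasekihun → dezarekihun
  rule 3 (intervocalic voicing): dezarekihun → dezaregihun
  rule 4 (h-loss): dezaregihun → dezaregiun
  rule 5 (unconditioned shift): dezaregiun → tezaregiun
  rule 6 (vowel merger): tezaregiun → tezoregiun
  ⇒ Haran tezoregiun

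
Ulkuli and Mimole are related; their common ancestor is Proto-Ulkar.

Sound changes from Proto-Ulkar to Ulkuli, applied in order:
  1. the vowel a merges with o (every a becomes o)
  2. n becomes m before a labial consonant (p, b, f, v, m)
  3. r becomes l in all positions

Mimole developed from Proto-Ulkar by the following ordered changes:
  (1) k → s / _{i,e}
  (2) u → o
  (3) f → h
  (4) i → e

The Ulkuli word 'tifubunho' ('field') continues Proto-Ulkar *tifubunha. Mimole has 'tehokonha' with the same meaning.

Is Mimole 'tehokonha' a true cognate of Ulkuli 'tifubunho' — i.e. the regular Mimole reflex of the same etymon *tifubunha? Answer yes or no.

Derive the expected Mimole reflex of *tifubunha:
Mimole: start from *tifubunha.
  rule 1: no change — tifubunha
  rule 2 (vowel merger): tifubunha → tifobonha
  rule 3 (unconditioned shift): tifobonha → tihobonha
  rule 4 (vowel merger): tihobonha → tehobonha
  ⇒ Mimole tehobonha
The regular Mimole reflex would be 'tehobonha', but the attested form is 'tehokonha'. The correspondence is irregular, so they are not cognates (the Mimole form has a different source).

no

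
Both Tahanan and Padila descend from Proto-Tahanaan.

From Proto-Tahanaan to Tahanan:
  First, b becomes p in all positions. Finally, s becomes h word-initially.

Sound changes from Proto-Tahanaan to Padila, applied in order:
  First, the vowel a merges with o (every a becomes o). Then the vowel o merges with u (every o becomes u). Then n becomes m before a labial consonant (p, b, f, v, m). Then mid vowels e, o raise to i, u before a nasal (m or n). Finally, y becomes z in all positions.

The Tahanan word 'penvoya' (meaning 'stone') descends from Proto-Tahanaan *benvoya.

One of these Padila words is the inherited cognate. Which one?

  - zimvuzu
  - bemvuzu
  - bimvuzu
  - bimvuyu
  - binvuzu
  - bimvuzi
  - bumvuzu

Padila: *benvoya > benvoyo > benvuyu > bemvuyu > bimvuyu > bimvuzu  (by vowel merger, vowel merger, nasal place assimilation, pre-nasal raising, unconditioned shift)

bimvuzu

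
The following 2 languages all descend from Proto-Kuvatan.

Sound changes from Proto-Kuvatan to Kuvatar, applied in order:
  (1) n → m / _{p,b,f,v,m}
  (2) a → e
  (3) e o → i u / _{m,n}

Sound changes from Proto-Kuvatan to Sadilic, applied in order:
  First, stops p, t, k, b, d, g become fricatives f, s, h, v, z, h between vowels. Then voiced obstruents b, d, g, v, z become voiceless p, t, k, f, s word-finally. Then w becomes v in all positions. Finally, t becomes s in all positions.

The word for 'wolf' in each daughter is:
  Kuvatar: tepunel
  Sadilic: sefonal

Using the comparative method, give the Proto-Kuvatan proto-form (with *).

Position 1: Kuvatar has t, Sadilic has s. Kuvatar preserves t here (none of its changes turn any other segment into t), so the proto-segment is *t.
Position 4: Kuvatar has u, Sadilic has o. Sadilic preserves o here (none of its changes turn any other segment into o), so the proto-segment is *o.
This points to *teponal. Verify forward in each daughter:
Kuvatar: *teponal
  teponal (rule 1 does not apply)
  teponal → teponel   [vowel merger]
  teponel → tepunel   [pre-nasal raising]
  giving Kuvatar tepunel.
Sadilic: *teponal
  teponal → tefonal   [intervocalic lenition]
  tefonal (rule 2 does not apply)
  tefonal (rule 3 does not apply)
  tefonal → sefonal   [unconditioned shift]
  giving Sadilic sefonal.
No other proto-form is consistent with every reflex, so the reconstruction is *teponal.

*teponal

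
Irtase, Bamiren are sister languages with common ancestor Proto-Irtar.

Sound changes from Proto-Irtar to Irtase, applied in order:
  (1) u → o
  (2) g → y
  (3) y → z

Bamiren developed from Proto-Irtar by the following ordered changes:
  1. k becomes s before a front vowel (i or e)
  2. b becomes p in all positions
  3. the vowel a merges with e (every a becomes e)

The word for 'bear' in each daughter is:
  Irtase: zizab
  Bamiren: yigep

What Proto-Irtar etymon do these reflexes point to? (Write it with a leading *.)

Position 5: Irtase has b, Bamiren has p. Irtase preserves b here (none of its changes turn any other segment into b), so the proto-segment is *b.
Position 4: Irtase has a, Bamiren has e. Irtase preserves a here (none of its changes turn any other segment into a), so the proto-segment is *a.
Position 1: Irtase has z, Bamiren has y. Bamiren preserves y here (none of its changes turn any other segment into y), so the proto-segment is *y.
Continuing position by position gives *yigab; check it forward:
Irtase: start from *yigab.
  rule 1: no change — yigab
  rule 2 (unconditioned shift): yigab → yiyab
  rule 3 (unconditioned shift): yiyab → zizab
  ⇒ Irtase zizab
Bamiren: start from *yigab.
  rule 1: no change — yigab
  rule 2 (unconditioned shift): yigab → yigap
  rule 3 (vowel merger): yigap → yigep
  ⇒ Bamiren yigep
No other proto-form is consistent with every reflex, so the reconstruction is *yigab.

*yigab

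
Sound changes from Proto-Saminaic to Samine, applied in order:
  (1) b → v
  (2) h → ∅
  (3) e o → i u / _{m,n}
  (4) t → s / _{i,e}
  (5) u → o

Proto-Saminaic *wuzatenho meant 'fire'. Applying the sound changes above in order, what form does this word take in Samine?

Samine: start from *wuzatenho.
  rule 1: no change — wuzatenho
  rule 2 (h-loss): wuzatenho → wuzateno
  rule 3 (pre-nasal raising): wuzateno → wuzatino
  rule 4 (palatalisation): wuzatino → wuzasino
  rule 5 (vowel merger): wuzasino → wozasino
  ⇒ Samine wozasino

wozasino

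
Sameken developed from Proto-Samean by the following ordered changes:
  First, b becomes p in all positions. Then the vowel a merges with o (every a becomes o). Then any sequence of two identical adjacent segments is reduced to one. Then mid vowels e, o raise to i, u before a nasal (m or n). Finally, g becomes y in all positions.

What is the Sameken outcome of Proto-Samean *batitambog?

Sameken: *batitambog > patitampog > potitompog > potitumpog > potitumpoy  (by unconditioned shift, vowel merger, pre-nasal raising, unconditioned shift)

potitumpoy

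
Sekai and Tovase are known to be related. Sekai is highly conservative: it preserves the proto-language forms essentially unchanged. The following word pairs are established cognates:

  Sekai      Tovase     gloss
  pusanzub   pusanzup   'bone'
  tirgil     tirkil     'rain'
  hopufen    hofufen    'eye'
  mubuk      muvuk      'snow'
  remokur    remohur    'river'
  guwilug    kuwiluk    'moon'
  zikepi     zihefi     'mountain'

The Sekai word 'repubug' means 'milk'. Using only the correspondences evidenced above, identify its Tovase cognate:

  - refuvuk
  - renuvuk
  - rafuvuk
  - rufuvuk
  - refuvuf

hopufen ~ hofufen — Sekai p corresponds to Tovase f between vowels (before a back vowel).
mubuk ~ muvuk — Sekai b corresponds to Tovase v between vowels (before a back vowel).
guwilug ~ kuwiluk — Sekai g corresponds to Tovase k word-finally.
Applying these to Sekai 'repubug':
  repubug → refubug   (p→f between vowels (before a back vowel))
  refubug → refuvug   (b→v between vowels (before a back vowel))
  refuvug → refuvuk   (g→k word-finally)
So the Tovase cognate is 'refuvuk'.

refuvuk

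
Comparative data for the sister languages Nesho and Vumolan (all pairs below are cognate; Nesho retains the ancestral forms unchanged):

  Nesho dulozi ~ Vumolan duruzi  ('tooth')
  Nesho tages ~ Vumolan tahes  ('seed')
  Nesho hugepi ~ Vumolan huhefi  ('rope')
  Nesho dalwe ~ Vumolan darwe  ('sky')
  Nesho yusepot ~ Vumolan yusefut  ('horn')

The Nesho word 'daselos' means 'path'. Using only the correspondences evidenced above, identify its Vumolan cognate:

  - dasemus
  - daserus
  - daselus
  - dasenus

dulozi ~ duruzi — Nesho l corresponds to Vumolan r between vowels (before a back vowel).
dulozi ~ duruzi, yusepot ~ yusefut — Nesho o corresponds to Vumolan u after a consonant, before a consonant other than r, m, n, p, b, f, v.
Applying these to Nesho 'daselos':
  daselos → daseros   (l→r between vowels (before a back vowel))
  daseros → daserus   (o→u after a consonant, before a consonant other than r, m, n, p, b, f, v)
So the Vumolan cognate is 'daserus'.

daserus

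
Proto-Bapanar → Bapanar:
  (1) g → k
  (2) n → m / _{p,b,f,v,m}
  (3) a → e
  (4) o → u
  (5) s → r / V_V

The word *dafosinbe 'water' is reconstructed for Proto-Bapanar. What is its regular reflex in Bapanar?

Bapanar: start from *dafosinbe.
  rule 1: no change — dafosinbe
  rule 2 (nasal place assimilation): dafosinbe → dafosimbe
  rule 3 (vowel merger): dafosimbe → defosimbe
  rule 4 (vowel merger): defosimbe → defusimbe
  rule 5 (rhotacism): defusimbe → defurimbe
  ⇒ Bapanar defurimbe

defurimbe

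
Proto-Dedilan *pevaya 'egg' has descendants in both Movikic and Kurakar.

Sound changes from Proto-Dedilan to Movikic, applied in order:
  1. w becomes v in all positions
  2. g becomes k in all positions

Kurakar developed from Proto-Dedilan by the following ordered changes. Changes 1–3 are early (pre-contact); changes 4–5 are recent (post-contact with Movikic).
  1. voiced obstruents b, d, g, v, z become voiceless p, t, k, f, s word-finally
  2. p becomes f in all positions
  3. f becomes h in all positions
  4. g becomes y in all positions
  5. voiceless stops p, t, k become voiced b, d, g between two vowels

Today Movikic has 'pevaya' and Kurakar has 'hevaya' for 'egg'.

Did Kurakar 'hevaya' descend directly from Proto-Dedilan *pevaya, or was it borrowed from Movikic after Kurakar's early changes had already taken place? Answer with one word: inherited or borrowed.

inherited

If inherited, *pevaya would pass through all of Kurakar's changes:
Kurakar: *pevaya
  pevaya (rule 1 does not apply)
  pevaya → fevaya   [unconditioned shift]
  fevaya → hevaya   [unconditioned shift]
  hevaya (rule 4 does not apply)
  hevaya (rule 5 does not apply)
  giving Kurakar hevaya.
If borrowed from Movikic 'pevaya' after the early changes, it would undergo only the recent ones:
  rule 4 (unconditioned shift): no change (pevaya)
  rule 5 (intervocalic voicing): no change (pevaya)
  ⇒ as a loan: pevaya
Kurakar 'hevaya' matches the inherited outcome exactly, so it is an inherited cognate, not a loan.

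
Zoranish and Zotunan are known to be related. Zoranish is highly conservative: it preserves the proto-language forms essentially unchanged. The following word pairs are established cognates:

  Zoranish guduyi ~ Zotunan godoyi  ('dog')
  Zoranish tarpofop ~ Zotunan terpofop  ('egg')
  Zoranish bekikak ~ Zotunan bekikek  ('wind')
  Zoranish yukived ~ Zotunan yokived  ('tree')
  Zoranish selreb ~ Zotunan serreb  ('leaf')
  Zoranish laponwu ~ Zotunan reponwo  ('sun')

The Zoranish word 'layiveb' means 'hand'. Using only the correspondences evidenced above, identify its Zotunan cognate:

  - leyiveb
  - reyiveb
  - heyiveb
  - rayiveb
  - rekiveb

laponwu ~ reponwo — Zoranish l corresponds to Zotunan r word-initially before a back vowel.
bekikak ~ bekikek — Zoranish a corresponds to Zotunan e after a consonant, before a consonant other than r, m, n, p, b, f, v.
Applying these to Zoranish 'layiveb':
  layiveb → rayiveb   (l→r word-initially before a back vowel)
  rayiveb → reyiveb   (a→e after a consonant, before a consonant other than r, m, n, p, b, f, v)
So the Zotunan cognate is 'reyiveb'.

reyiveb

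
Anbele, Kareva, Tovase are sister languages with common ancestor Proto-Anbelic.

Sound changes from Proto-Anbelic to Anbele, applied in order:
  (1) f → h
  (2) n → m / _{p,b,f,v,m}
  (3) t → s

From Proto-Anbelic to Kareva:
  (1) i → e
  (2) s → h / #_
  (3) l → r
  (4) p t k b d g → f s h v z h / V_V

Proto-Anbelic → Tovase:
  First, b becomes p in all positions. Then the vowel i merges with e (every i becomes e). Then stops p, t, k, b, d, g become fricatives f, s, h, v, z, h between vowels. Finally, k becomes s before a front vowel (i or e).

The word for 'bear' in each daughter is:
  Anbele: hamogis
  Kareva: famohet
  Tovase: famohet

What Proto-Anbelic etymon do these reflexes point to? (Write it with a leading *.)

Position 7: Anbele has s, Kareva has t, Tovase has t. Kareva preserves t here (none of its changes turn any other segment into t), so the proto-segment is *t.
Position 1: Anbele has h, Kareva has f, Tovase has f. Taking the neighbouring segments as reconstructed: Anbele h could go back to *f or *h; Kareva f can only go back to *f; Tovase f can only go back to *f — the one source consistent with every daughter is *f.
Position 5: Anbele has g, Kareva has h, Tovase has h. Anbele preserves g here (none of its changes turn any other segment into g), so the proto-segment is *g.
Continuing position by position gives *famogit; check it forward:
Anbele: *famogit
  famogit → hamogit   [unconditioned shift]
  hamogit (rule 2 does not apply)
  hamogit → hamogis   [unconditioned shift]
  giving Anbele hamogis.
Kareva: *famogit > famoget > famohet  (by vowel merger, intervocalic lenition)
Tovase: start from *famogit.
  rule 1: no change — famogit
  rule 2 (vowel merger): famogit → famoget
  rule 3 (intervocalic lenition): famoget → famohet
  rule 4: no change — famohet
  ⇒ Tovase famohet
No other proto-form is consistent with every reflex, so the reconstruction is *famogit.

*famogit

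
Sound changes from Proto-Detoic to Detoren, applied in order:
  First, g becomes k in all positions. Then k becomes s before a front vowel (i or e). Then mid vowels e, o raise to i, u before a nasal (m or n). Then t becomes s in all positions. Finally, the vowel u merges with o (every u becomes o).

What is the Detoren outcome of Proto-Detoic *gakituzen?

kasisozin

Detoren: start from *gakituzen.
  rule 1 (unconditioned shift): gakituzen → kakituzen
  rule 2 (palatalisation): kakituzen → kasituzen
  rule 3 (pre-nasal raising): kasituzen → kasituzin
  rule 4 (unconditioned shift): kasituzin → kasisuzin
  rule 5 (vowel merger): kasisuzin → kasisozin
  ⇒ Detoren kasisozin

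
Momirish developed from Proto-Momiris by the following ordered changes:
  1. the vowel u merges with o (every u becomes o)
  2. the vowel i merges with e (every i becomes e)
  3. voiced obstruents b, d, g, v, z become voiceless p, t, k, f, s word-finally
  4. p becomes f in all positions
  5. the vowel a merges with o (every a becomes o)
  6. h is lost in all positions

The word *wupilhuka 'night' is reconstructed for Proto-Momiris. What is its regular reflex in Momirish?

Momirish: *wupilhuka > wopilhoka > wopelhoka > wofelhoka > wofelhoko > wofeloko  (by vowel merger, vowel merger, unconditioned shift, vowel merger, h-loss)

wofeloko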